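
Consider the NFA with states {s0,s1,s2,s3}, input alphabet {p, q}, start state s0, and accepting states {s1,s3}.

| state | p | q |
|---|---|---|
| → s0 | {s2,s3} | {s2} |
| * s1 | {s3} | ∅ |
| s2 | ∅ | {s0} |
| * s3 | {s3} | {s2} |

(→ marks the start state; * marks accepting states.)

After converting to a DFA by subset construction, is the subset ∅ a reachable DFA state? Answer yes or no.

Start state of the DFA: {s0}.
{s0} --p--> {s2,s3}  [new]
{s0} --q--> {s2}  [new]
{s2,s3} --p--> {s3}  [new]
{s2,s3} --q--> {s0,s2}  [new]
{s2} --p--> ∅  [new]
{s2} --q--> {s0}  [seen]
{s3} --p--> {s3}  [seen]
{s3} --q--> {s2}  [seen]
{s0,s2} --p--> {s2,s3}  [seen]
{s0,s2} --q--> {s0,s2}  [seen]
∅ --p--> ∅  [seen]
∅ --q--> ∅  [seen]
Reachable DFA states: {s0}, {s2,s3}, {s2}, {s3}, {s0,s2}, ∅.
∅ is among them.

yes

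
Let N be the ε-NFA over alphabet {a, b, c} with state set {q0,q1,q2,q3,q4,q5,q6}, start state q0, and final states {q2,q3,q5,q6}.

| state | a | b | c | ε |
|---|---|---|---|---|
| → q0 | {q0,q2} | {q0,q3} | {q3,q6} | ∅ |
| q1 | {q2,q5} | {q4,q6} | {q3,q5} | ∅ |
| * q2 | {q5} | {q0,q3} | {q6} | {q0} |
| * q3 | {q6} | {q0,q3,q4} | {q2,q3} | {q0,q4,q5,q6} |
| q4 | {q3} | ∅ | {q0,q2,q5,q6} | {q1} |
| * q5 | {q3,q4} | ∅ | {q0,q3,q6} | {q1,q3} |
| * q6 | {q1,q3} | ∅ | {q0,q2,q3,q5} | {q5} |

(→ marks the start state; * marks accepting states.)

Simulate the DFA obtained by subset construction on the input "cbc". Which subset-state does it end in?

Start: {q0}.
δ(q0,c) = {q3,q6}.
Union: {q3,q6}.
ε-closure gives {q0,q1,q3,q4,q5,q6}.
After c: {q0,q1,q3,q4,q5,q6}.
δ(q0,b) = {q0,q3}; δ(q1,b) = {q4,q6}; δ(q3,b) = {q0,q3,q4}; δ(q4,b) = ∅; δ(q5,b) = ∅; δ(q6,b) = ∅.
Union: {q0,q3,q4,q6}.
ε-closure gives {q0,q1,q3,q4,q5,q6}.
After b: {q0,q1,q3,q4,q5,q6}.
δ(q0,c) = {q3,q6}; δ(q1,c) = {q3,q5}; δ(q3,c) = {q2,q3}; δ(q4,c) = {q0,q2,q5,q6}; δ(q5,c) = {q0,q3,q6}; δ(q6,c) = {q0,q2,q3,q5}.
Union: {q0,q2,q3,q5,q6}.
ε-closure gives {q0,q1,q2,q3,q4,q5,q6}.
After c: {q0,q1,q2,q3,q4,q5,q6}.

{q0,q1,q2,q3,q4,q5,q6}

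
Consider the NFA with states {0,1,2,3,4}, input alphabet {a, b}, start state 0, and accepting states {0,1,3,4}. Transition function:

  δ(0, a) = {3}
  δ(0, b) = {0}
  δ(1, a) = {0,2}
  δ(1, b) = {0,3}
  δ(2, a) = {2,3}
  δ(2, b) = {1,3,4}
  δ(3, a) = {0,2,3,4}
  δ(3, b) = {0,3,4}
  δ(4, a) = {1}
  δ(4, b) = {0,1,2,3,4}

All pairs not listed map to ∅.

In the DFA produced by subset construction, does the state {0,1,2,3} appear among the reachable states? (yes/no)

Start state of the DFA: {0}.
{0} --a--> {3}  [new]
{0} --b--> {0}  [seen]
{3} --a--> {0,2,3,4}  [new]
{3} --b--> {0,3,4}  [new]
{0,2,3,4} --a--> {0,1,2,3,4}  [new]
{0,2,3,4} --b--> {0,1,2,3,4}  [seen]
{0,3,4} --a--> {0,1,2,3,4}  [seen]
{0,3,4} --b--> {0,1,2,3,4}  [seen]
{0,1,2,3,4} --a--> {0,1,2,3,4}  [seen]
{0,1,2,3,4} --b--> {0,1,2,3,4}  [seen]
Reachable DFA states: {0}, {3}, {0,2,3,4}, {0,3,4}, {0,1,2,3,4}.
{0,1,2,3} is not among them.

no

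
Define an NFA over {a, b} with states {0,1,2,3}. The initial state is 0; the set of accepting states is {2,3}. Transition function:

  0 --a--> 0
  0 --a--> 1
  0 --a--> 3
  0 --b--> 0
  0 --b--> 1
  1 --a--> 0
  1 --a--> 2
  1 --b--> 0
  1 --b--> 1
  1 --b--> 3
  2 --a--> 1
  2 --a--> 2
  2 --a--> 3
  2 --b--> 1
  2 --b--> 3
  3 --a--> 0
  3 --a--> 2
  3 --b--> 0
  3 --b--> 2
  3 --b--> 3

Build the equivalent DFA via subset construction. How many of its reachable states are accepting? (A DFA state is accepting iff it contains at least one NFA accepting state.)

2

Start state of the DFA: {0}.
{0} --a--> {0,1,3}  [new]
{0} --b--> {0,1}  [new]
{0,1,3} --a--> {0,1,2,3}  [new]
{0,1,3} --b--> {0,1,2,3}  [seen]
{0,1} --a--> {0,1,2,3}  [seen]
{0,1} --b--> {0,1,3}  [seen]
{0,1,2,3} --a--> {0,1,2,3}  [seen]
{0,1,2,3} --b--> {0,1,2,3}  [seen]
Reachable DFA states: {0}, {0,1,3}, {0,1}, {0,1,2,3}.
Accepting DFA states (contain an NFA accepting state): {0,1,3}, {0,1,2,3}.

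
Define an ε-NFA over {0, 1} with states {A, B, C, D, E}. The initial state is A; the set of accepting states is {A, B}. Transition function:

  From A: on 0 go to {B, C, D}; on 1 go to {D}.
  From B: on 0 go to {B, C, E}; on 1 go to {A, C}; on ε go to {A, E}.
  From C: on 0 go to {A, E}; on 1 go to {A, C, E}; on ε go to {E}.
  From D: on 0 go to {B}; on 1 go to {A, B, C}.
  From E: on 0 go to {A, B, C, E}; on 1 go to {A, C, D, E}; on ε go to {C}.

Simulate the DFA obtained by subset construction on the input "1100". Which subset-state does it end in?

Start: {A}.
δ(A,1) = {D}.
Union: {D}.
After 1: {D}.
δ(D,1) = {A, B, C}.
Union: {A, B, C}.
ε-closure gives {A, B, C, E}.
After 1: {A, B, C, E}.
δ(A,0) = {B, C, D}; δ(B,0) = {B, C, E}; δ(C,0) = {A, E}; δ(E,0) = {A, B, C, E}.
Union: {A, B, C, D, E}.
After 0: {A, B, C, D, E}.
δ(A,0) = {B, C, D}; δ(B,0) = {B, C, E}; δ(C,0) = {A, E}; δ(D,0) = {B}; δ(E,0) = {A, B, C, E}.
Union: {A, B, C, D, E}.
After 0: {A, B, C, D, E}.

{A, B, C, D, E}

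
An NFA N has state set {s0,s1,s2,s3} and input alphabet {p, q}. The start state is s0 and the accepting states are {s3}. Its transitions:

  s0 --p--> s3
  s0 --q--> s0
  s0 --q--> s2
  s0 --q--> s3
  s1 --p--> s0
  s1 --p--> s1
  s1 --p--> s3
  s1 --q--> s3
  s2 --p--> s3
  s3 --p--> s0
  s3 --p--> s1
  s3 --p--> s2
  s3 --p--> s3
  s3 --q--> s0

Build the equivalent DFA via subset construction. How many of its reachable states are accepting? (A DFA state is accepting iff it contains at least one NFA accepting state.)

3

Start state of the DFA: {s0}.
{s0} --p--> {s3}  [new]
{s0} --q--> {s0,s2,s3}  [new]
{s3} --p--> {s0,s1,s2,s3}  [new]
{s3} --q--> {s0}  [seen]
{s0,s2,s3} --p--> {s0,s1,s2,s3}  [seen]
{s0,s2,s3} --q--> {s0,s2,s3}  [seen]
{s0,s1,s2,s3} --p--> {s0,s1,s2,s3}  [seen]
{s0,s1,s2,s3} --q--> {s0,s2,s3}  [seen]
Reachable DFA states: {s0}, {s3}, {s0,s2,s3}, {s0,s1,s2,s3}.
Accepting DFA states (contain an NFA accepting state): {s3}, {s0,s2,s3}, {s0,s1,s2,s3}.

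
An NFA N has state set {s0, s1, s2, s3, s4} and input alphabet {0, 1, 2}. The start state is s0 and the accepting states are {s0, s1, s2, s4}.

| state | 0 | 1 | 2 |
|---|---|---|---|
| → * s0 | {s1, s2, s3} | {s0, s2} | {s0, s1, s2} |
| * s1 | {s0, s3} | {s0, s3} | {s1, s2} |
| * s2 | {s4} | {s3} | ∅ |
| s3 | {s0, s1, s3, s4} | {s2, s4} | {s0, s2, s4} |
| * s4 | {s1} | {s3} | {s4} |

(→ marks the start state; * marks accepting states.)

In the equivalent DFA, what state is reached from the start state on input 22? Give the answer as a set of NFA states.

Start: {s0}.
δ(s0,2) = {s0, s1, s2}.
Union: {s0, s1, s2}.
After 2: {s0, s1, s2}.
δ(s0,2) = {s0, s1, s2}; δ(s1,2) = {s1, s2}; δ(s2,2) = ∅.
Union: {s0, s1, s2}.
After 2: {s0, s1, s2}.

{s0, s1, s2}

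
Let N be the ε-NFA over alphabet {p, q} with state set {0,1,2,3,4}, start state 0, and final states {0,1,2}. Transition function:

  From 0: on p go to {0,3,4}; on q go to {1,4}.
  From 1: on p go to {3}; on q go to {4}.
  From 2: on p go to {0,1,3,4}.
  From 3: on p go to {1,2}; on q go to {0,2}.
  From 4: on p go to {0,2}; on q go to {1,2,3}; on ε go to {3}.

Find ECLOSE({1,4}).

Begin with {1,4}.
4 →ε {3}; add 3.
ε-closure = {1,3,4}.

{1,3,4}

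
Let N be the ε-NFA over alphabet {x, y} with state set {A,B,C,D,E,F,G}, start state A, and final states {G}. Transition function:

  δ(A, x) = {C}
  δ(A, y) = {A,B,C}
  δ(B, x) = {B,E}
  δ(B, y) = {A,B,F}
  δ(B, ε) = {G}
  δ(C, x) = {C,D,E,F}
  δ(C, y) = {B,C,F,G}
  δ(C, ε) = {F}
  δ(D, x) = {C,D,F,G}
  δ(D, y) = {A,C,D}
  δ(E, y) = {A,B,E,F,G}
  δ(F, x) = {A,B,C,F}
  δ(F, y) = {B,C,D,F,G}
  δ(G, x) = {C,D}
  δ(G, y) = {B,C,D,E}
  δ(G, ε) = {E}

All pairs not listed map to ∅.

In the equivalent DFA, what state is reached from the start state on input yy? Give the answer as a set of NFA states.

Start: {A}.
δ(A,y) = {A,B,C}.
Union: {A,B,C}.
ε-closure gives {A,B,C,E,F,G}.
After y: {A,B,C,E,F,G}.
δ(A,y) = {A,B,C}; δ(B,y) = {A,B,F}; δ(C,y) = {B,C,F,G}; δ(E,y) = {A,B,E,F,G}; δ(F,y) = {B,C,D,F,G}; δ(G,y) = {B,C,D,E}.
Union: {A,B,C,D,E,F,G}.
After y: {A,B,C,D,E,F,G}.

{A,B,C,D,E,F,G}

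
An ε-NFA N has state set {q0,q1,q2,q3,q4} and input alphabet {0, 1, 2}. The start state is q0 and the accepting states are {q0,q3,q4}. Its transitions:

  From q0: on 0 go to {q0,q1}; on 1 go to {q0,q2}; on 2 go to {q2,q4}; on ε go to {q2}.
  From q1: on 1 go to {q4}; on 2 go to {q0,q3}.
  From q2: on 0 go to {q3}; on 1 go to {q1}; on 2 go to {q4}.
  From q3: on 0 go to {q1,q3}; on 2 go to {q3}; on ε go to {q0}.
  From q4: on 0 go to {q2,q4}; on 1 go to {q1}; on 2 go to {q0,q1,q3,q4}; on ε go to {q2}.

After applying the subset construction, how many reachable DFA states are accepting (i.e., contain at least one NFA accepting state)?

8

Start state of the DFA: {q0,q2} (ε-closure of the NFA start).
{q0,q2} --0--> {q0,q1,q2,q3}  [new]
{q0,q2} --1--> {q0,q1,q2}  [new]
{q0,q2} --2--> {q2,q4}  [new]
{q0,q1,q2,q3} --0--> {q0,q1,q2,q3}  [seen]
{q0,q1,q2,q3} --1--> {q0,q1,q2,q4}  [new]
{q0,q1,q2,q3} --2--> {q0,q2,q3,q4}  [new]
{q0,q1,q2} --0--> {q0,q1,q2,q3}  [seen]
{q0,q1,q2} --1--> {q0,q1,q2,q4}  [seen]
{q0,q1,q2} --2--> {q0,q2,q3,q4}  [seen]
{q2,q4} --0--> {q0,q2,q3,q4}  [seen]
{q2,q4} --1--> {q1}  [new]
{q2,q4} --2--> {q0,q1,q2,q3,q4}  [new]
{q0,q1,q2,q4} --0--> {q0,q1,q2,q3,q4}  [seen]
{q0,q1,q2,q4} --1--> {q0,q1,q2,q4}  [seen]
{q0,q1,q2,q4} --2--> {q0,q1,q2,q3,q4}  [seen]
{q0,q2,q3,q4} --0--> {q0,q1,q2,q3,q4}  [seen]
{q0,q2,q3,q4} --1--> {q0,q1,q2}  [seen]
{q0,q2,q3,q4} --2--> {q0,q1,q2,q3,q4}  [seen]
{q1} --0--> ∅  [new]
{q1} --1--> {q2,q4}  [seen]
{q1} --2--> {q0,q2,q3}  [new]
{q0,q1,q2,q3,q4} --0--> {q0,q1,q2,q3,q4}  [seen]
{q0,q1,q2,q3,q4} --1--> {q0,q1,q2,q4}  [seen]
{q0,q1,q2,q3,q4} --2--> {q0,q1,q2,q3,q4}  [seen]
∅ --0--> ∅  [seen]
∅ --1--> ∅  [seen]
∅ --2--> ∅  [seen]
{q0,q2,q3} --0--> {q0,q1,q2,q3}  [seen]
{q0,q2,q3} --1--> {q0,q1,q2}  [seen]
{q0,q2,q3} --2--> {q0,q2,q3,q4}  [seen]
Reachable DFA states: {q0,q2}, {q0,q1,q2,q3}, {q0,q1,q2}, {q2,q4}, {q0,q1,q2,q4}, {q0,q2,q3,q4}, {q1}, {q0,q1,q2,q3,q4}, ∅, {q0,q2,q3}.
Accepting DFA states (contain an NFA accepting state): {q0,q2}, {q0,q1,q2,q3}, {q0,q1,q2}, {q2,q4}, {q0,q1,q2,q4}, {q0,q2,q3,q4}, {q0,q1,q2,q3,q4}, {q0,q2,q3}.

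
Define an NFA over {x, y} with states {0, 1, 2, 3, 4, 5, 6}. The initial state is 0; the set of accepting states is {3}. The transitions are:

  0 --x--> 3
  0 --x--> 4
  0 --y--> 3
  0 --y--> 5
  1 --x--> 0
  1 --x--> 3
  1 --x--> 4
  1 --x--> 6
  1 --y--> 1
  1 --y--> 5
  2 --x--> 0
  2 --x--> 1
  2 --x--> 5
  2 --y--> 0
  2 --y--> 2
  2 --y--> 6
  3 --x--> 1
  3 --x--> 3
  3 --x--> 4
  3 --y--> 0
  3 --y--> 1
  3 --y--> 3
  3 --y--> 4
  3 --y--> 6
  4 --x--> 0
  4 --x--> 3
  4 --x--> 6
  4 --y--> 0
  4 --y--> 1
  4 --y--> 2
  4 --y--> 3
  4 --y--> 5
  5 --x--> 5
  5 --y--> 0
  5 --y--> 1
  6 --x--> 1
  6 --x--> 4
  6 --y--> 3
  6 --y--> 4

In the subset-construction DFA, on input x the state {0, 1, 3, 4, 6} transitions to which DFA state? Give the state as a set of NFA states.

{0, 1, 3, 4, 6}

δ(0,x) = {3, 4}; δ(1,x) = {0, 3, 4, 6}; δ(3,x) = {1, 3, 4}; δ(4,x) = {0, 3, 6}; δ(6,x) = {1, 4}.
Union: {0, 1, 3, 4, 6}.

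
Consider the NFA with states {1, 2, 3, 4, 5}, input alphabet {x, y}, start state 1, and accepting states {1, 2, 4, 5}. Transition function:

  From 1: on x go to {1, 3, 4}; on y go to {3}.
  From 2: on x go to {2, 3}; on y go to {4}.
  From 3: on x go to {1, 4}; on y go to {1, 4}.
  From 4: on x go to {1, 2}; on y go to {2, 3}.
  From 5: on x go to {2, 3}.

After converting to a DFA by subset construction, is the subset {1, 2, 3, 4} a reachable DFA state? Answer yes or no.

yes

Start state of the DFA: {1}.
{1} --x--> {1, 3, 4}  [new]
{1} --y--> {3}  [new]
{1, 3, 4} --x--> {1, 2, 3, 4}  [new]
{1, 3, 4} --y--> {1, 2, 3, 4}  [seen]
{3} --x--> {1, 4}  [new]
{3} --y--> {1, 4}  [seen]
{1, 2, 3, 4} --x--> {1, 2, 3, 4}  [seen]
{1, 2, 3, 4} --y--> {1, 2, 3, 4}  [seen]
{1, 4} --x--> {1, 2, 3, 4}  [seen]
{1, 4} --y--> {2, 3}  [new]
{2, 3} --x--> {1, 2, 3, 4}  [seen]
{2, 3} --y--> {1, 4}  [seen]
Reachable DFA states: {1}, {1, 3, 4}, {3}, {1, 2, 3, 4}, {1, 4}, {2, 3}.
{1, 2, 3, 4} is among them.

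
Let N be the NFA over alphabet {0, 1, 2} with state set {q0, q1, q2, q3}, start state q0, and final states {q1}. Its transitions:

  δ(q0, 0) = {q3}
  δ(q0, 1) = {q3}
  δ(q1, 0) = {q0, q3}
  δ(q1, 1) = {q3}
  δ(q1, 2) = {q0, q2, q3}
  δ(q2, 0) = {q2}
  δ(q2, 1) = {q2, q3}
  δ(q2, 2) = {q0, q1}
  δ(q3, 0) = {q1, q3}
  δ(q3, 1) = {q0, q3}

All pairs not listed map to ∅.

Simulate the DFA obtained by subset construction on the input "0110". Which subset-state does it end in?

Start: {q0}.
δ(q0,0) = {q3}.
Union: {q3}.
After 0: {q3}.
δ(q3,1) = {q0, q3}.
Union: {q0, q3}.
After 1: {q0, q3}.
δ(q0,1) = {q3}; δ(q3,1) = {q0, q3}.
Union: {q0, q3}.
After 1: {q0, q3}.
δ(q0,0) = {q3}; δ(q3,0) = {q1, q3}.
Union: {q1, q3}.
After 0: {q1, q3}.

{q1, q3}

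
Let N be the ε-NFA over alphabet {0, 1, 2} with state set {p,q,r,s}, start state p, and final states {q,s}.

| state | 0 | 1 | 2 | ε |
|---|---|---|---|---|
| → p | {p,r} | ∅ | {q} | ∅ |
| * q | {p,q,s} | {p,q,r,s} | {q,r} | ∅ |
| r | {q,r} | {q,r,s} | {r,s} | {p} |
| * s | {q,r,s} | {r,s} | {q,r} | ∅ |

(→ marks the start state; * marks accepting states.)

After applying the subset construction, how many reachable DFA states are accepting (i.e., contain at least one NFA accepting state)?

Start state of the DFA: {p} (ε-closure of the NFA start).
{p} --0--> {p,r}  [new]
{p} --1--> ∅  [new]
{p} --2--> {q}  [new]
{p,r} --0--> {p,q,r}  [new]
{p,r} --1--> {p,q,r,s}  [new]
{p,r} --2--> {p,q,r,s}  [seen]
∅ --0--> ∅  [seen]
∅ --1--> ∅  [seen]
∅ --2--> ∅  [seen]
{q} --0--> {p,q,s}  [new]
{q} --1--> {p,q,r,s}  [seen]
{q} --2--> {p,q,r}  [seen]
{p,q,r} --0--> {p,q,r,s}  [seen]
{p,q,r} --1--> {p,q,r,s}  [seen]
{p,q,r} --2--> {p,q,r,s}  [seen]
{p,q,r,s} --0--> {p,q,r,s}  [seen]
{p,q,r,s} --1--> {p,q,r,s}  [seen]
{p,q,r,s} --2--> {p,q,r,s}  [seen]
{p,q,s} --0--> {p,q,r,s}  [seen]
{p,q,s} --1--> {p,q,r,s}  [seen]
{p,q,s} --2--> {p,q,r}  [seen]
Reachable DFA states: {p}, {p,r}, ∅, {q}, {p,q,r}, {p,q,r,s}, {p,q,s}.
Accepting DFA states (contain an NFA accepting state): {q}, {p,q,r}, {p,q,r,s}, {p,q,s}.

4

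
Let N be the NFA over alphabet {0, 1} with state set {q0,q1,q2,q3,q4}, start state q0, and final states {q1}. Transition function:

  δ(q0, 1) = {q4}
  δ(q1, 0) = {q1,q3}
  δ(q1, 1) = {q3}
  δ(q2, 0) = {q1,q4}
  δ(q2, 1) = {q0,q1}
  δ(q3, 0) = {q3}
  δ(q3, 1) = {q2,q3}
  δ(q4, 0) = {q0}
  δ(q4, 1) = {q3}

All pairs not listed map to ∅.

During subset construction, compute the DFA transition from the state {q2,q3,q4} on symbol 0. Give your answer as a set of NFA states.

{q0,q1,q3,q4}

δ(q2,0) = {q1,q4}; δ(q3,0) = {q3}; δ(q4,0) = {q0}.
Union: {q0,q1,q3,q4}.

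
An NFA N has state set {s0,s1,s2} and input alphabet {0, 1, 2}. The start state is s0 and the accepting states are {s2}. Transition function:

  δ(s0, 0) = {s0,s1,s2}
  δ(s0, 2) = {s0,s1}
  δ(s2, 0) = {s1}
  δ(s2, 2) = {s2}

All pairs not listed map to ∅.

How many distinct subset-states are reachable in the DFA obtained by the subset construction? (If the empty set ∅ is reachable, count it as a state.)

Start state of the DFA: {s0}.
{s0} --0--> {s0,s1,s2}  [new]
{s0} --1--> ∅  [new]
{s0} --2--> {s0,s1}  [new]
{s0,s1,s2} --0--> {s0,s1,s2}  [seen]
{s0,s1,s2} --1--> ∅  [seen]
{s0,s1,s2} --2--> {s0,s1,s2}  [seen]
∅ --0--> ∅  [seen]
∅ --1--> ∅  [seen]
∅ --2--> ∅  [seen]
{s0,s1} --0--> {s0,s1,s2}  [seen]
{s0,s1} --1--> ∅  [seen]
{s0,s1} --2--> {s0,s1}  [seen]
Reachable DFA states: {s0}, {s0,s1,s2}, ∅, {s0,s1}.

4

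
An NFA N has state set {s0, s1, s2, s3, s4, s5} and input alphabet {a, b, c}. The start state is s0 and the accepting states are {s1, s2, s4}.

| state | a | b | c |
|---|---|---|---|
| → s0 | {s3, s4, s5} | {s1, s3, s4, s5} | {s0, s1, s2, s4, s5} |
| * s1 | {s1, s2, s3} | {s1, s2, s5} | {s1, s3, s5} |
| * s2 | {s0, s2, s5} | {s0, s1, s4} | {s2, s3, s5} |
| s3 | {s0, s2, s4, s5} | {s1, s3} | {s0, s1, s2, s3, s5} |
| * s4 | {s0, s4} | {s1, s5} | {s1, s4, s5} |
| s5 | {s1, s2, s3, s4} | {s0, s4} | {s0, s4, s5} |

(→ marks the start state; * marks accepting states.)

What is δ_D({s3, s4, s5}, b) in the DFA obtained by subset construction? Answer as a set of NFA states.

{s0, s1, s3, s4, s5}

δ(s3,b) = {s1, s3}; δ(s4,b) = {s1, s5}; δ(s5,b) = {s0, s4}.
Union: {s0, s1, s3, s4, s5}.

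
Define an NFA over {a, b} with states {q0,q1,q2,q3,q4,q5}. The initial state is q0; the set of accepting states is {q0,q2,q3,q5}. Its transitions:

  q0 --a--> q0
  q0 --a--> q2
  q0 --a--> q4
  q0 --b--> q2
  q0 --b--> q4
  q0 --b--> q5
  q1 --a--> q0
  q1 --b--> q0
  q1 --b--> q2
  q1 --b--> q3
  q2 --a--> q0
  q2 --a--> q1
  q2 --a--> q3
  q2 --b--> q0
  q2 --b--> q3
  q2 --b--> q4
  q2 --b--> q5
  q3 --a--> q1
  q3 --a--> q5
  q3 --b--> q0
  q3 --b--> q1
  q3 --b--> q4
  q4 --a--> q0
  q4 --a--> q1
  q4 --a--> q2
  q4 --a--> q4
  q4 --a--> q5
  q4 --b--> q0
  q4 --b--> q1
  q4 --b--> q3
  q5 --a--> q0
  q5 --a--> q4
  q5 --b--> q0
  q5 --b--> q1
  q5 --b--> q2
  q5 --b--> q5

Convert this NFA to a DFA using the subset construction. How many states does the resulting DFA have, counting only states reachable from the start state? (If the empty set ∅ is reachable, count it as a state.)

4

Start state of the DFA: {q0}.
{q0} --a--> {q0,q2,q4}  [new]
{q0} --b--> {q2,q4,q5}  [new]
{q0,q2,q4} --a--> {q0,q1,q2,q3,q4,q5}  [new]
{q0,q2,q4} --b--> {q0,q1,q2,q3,q4,q5}  [seen]
{q2,q4,q5} --a--> {q0,q1,q2,q3,q4,q5}  [seen]
{q2,q4,q5} --b--> {q0,q1,q2,q3,q4,q5}  [seen]
{q0,q1,q2,q3,q4,q5} --a--> {q0,q1,q2,q3,q4,q5}  [seen]
{q0,q1,q2,q3,q4,q5} --b--> {q0,q1,q2,q3,q4,q5}  [seen]
Reachable DFA states: {q0}, {q0,q2,q4}, {q2,q4,q5}, {q0,q1,q2,q3,q4,q5}.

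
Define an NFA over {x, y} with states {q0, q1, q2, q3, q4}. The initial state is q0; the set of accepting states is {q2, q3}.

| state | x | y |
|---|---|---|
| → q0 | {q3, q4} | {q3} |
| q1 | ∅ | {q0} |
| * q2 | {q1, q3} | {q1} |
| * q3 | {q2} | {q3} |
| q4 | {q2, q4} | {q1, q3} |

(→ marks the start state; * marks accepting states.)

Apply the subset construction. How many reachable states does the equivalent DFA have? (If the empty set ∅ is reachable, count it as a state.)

12

Start state of the DFA: {q0}.
{q0} --x--> {q3, q4}  [new]
{q0} --y--> {q3}  [new]
{q3, q4} --x--> {q2, q4}  [new]
{q3, q4} --y--> {q1, q3}  [new]
{q3} --x--> {q2}  [new]
{q3} --y--> {q3}  [seen]
{q2, q4} --x--> {q1, q2, q3, q4}  [new]
{q2, q4} --y--> {q1, q3}  [seen]
{q1, q3} --x--> {q2}  [seen]
{q1, q3} --y--> {q0, q3}  [new]
{q2} --x--> {q1, q3}  [seen]
{q2} --y--> {q1}  [new]
{q1, q2, q3, q4} --x--> {q1, q2, q3, q4}  [seen]
{q1, q2, q3, q4} --y--> {q0, q1, q3}  [new]
{q0, q3} --x--> {q2, q3, q4}  [new]
{q0, q3} --y--> {q3}  [seen]
{q1} --x--> ∅  [new]
{q1} --y--> {q0}  [seen]
{q0, q1, q3} --x--> {q2, q3, q4}  [seen]
{q0, q1, q3} --y--> {q0, q3}  [seen]
{q2, q3, q4} --x--> {q1, q2, q3, q4}  [seen]
{q2, q3, q4} --y--> {q1, q3}  [seen]
∅ --x--> ∅  [seen]
∅ --y--> ∅  [seen]
Reachable DFA states: {q0}, {q3, q4}, {q3}, {q2, q4}, {q1, q3}, {q2}, {q1, q2, q3, q4}, {q0, q3}, {q1}, {q0, q1, q3}, {q2, q3, q4}, ∅.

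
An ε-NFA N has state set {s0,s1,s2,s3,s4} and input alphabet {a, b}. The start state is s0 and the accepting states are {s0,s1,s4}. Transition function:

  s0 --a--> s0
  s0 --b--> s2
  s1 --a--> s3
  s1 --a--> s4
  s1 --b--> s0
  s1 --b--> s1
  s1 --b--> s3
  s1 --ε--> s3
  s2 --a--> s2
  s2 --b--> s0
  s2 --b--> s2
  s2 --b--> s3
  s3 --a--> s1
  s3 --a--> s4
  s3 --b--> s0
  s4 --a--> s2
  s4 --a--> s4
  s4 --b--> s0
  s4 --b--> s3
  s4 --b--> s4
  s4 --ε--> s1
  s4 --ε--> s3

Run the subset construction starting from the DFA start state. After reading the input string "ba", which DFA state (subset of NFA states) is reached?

{s2}

Start: {s0}.
δ(s0,b) = {s2}.
Union: {s2}.
After b: {s2}.
δ(s2,a) = {s2}.
Union: {s2}.
After a: {s2}.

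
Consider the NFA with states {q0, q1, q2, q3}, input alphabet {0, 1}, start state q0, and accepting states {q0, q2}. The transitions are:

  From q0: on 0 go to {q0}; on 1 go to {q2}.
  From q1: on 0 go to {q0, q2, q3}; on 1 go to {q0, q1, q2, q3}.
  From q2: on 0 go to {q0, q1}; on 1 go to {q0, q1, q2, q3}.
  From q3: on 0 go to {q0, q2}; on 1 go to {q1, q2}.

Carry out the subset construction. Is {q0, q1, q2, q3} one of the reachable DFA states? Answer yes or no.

Start state of the DFA: {q0}.
{q0} --0--> {q0}  [seen]
{q0} --1--> {q2}  [new]
{q2} --0--> {q0, q1}  [new]
{q2} --1--> {q0, q1, q2, q3}  [new]
{q0, q1} --0--> {q0, q2, q3}  [new]
{q0, q1} --1--> {q0, q1, q2, q3}  [seen]
{q0, q1, q2, q3} --0--> {q0, q1, q2, q3}  [seen]
{q0, q1, q2, q3} --1--> {q0, q1, q2, q3}  [seen]
{q0, q2, q3} --0--> {q0, q1, q2}  [new]
{q0, q2, q3} --1--> {q0, q1, q2, q3}  [seen]
{q0, q1, q2} --0--> {q0, q1, q2, q3}  [seen]
{q0, q1, q2} --1--> {q0, q1, q2, q3}  [seen]
Reachable DFA states: {q0}, {q2}, {q0, q1}, {q0, q1, q2, q3}, {q0, q2, q3}, {q0, q1, q2}.
{q0, q1, q2, q3} is among them.

yes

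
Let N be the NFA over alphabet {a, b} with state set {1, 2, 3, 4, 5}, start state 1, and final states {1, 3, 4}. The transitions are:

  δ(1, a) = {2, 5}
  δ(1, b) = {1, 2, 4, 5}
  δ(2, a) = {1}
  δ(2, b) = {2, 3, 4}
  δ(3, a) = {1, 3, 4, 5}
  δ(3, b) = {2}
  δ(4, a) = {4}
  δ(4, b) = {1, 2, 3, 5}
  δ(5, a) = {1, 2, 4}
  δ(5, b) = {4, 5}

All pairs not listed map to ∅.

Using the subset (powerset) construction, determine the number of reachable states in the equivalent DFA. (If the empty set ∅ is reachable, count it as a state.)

6

Start state of the DFA: {1}.
{1} --a--> {2, 5}  [new]
{1} --b--> {1, 2, 4, 5}  [new]
{2, 5} --a--> {1, 2, 4}  [new]
{2, 5} --b--> {2, 3, 4, 5}  [new]
{1, 2, 4, 5} --a--> {1, 2, 4, 5}  [seen]
{1, 2, 4, 5} --b--> {1, 2, 3, 4, 5}  [new]
{1, 2, 4} --a--> {1, 2, 4, 5}  [seen]
{1, 2, 4} --b--> {1, 2, 3, 4, 5}  [seen]
{2, 3, 4, 5} --a--> {1, 2, 3, 4, 5}  [seen]
{2, 3, 4, 5} --b--> {1, 2, 3, 4, 5}  [seen]
{1, 2, 3, 4, 5} --a--> {1, 2, 3, 4, 5}  [seen]
{1, 2, 3, 4, 5} --b--> {1, 2, 3, 4, 5}  [seen]
Reachable DFA states: {1}, {2, 5}, {1, 2, 4, 5}, {1, 2, 4}, {2, 3, 4, 5}, {1, 2, 3, 4, 5}.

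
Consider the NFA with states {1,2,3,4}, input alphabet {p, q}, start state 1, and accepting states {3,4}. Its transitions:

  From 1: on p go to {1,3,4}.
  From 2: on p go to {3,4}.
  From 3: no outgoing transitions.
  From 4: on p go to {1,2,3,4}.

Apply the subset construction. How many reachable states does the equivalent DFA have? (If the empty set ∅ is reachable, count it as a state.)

4

Start state of the DFA: {1}.
{1} --p--> {1,3,4}  [new]
{1} --q--> ∅  [new]
{1,3,4} --p--> {1,2,3,4}  [new]
{1,3,4} --q--> ∅  [seen]
∅ --p--> ∅  [seen]
∅ --q--> ∅  [seen]
{1,2,3,4} --p--> {1,2,3,4}  [seen]
{1,2,3,4} --q--> ∅  [seen]
Reachable DFA states: {1}, {1,3,4}, ∅, {1,2,3,4}.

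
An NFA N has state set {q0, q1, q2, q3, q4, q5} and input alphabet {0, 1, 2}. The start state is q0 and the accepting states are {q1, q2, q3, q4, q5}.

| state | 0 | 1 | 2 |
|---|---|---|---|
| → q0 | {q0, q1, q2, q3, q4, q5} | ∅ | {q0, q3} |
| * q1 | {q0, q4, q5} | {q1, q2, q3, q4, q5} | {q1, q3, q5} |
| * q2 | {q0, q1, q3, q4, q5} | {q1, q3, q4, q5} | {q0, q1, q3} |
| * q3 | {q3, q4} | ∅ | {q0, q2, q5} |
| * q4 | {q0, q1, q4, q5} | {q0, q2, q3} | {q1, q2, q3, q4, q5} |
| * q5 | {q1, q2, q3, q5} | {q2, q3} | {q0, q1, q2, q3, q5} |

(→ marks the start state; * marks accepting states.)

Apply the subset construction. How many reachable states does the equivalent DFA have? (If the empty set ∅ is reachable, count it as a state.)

Start state of the DFA: {q0}.
{q0} --0--> {q0, q1, q2, q3, q4, q5}  [new]
{q0} --1--> ∅  [new]
{q0} --2--> {q0, q3}  [new]
{q0, q1, q2, q3, q4, q5} --0--> {q0, q1, q2, q3, q4, q5}  [seen]
{q0, q1, q2, q3, q4, q5} --1--> {q0, q1, q2, q3, q4, q5}  [seen]
{q0, q1, q2, q3, q4, q5} --2--> {q0, q1, q2, q3, q4, q5}  [seen]
∅ --0--> ∅  [seen]
∅ --1--> ∅  [seen]
∅ --2--> ∅  [seen]
{q0, q3} --0--> {q0, q1, q2, q3, q4, q5}  [seen]
{q0, q3} --1--> ∅  [seen]
{q0, q3} --2--> {q0, q2, q3, q5}  [new]
{q0, q2, q3, q5} --0--> {q0, q1, q2, q3, q4, q5}  [seen]
{q0, q2, q3, q5} --1--> {q1, q2, q3, q4, q5}  [new]
{q0, q2, q3, q5} --2--> {q0, q1, q2, q3, q5}  [new]
{q1, q2, q3, q4, q5} --0--> {q0, q1, q2, q3, q4, q5}  [seen]
{q1, q2, q3, q4, q5} --1--> {q0, q1, q2, q3, q4, q5}  [seen]
{q1, q2, q3, q4, q5} --2--> {q0, q1, q2, q3, q4, q5}  [seen]
{q0, q1, q2, q3, q5} --0--> {q0, q1, q2, q3, q4, q5}  [seen]
{q0, q1, q2, q3, q5} --1--> {q1, q2, q3, q4, q5}  [seen]
{q0, q1, q2, q3, q5} --2--> {q0, q1, q2, q3, q5}  [seen]
Reachable DFA states: {q0}, {q0, q1, q2, q3, q4, q5}, ∅, {q0, q3}, {q0, q2, q3, q5}, {q1, q2, q3, q4, q5}, {q0, q1, q2, q3, q5}.

7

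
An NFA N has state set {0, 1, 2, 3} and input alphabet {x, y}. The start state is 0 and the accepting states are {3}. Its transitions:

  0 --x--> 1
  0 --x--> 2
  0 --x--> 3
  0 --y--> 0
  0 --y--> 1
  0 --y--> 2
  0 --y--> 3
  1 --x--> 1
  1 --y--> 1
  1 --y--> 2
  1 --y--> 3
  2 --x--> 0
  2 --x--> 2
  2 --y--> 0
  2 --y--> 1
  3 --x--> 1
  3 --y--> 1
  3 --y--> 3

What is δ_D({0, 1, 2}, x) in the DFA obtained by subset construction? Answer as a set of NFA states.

δ(0,x) = {1, 2, 3}; δ(1,x) = {1}; δ(2,x) = {0, 2}.
Union: {0, 1, 2, 3}.

{0, 1, 2, 3}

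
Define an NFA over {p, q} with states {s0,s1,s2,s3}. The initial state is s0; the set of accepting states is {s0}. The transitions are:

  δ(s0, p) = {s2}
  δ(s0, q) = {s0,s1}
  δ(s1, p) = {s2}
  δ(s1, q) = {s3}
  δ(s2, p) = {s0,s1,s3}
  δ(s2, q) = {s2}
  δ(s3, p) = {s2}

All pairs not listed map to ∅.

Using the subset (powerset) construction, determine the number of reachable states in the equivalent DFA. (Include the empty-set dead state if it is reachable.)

4

Start state of the DFA: {s0}.
{s0} --p--> {s2}  [new]
{s0} --q--> {s0,s1}  [new]
{s2} --p--> {s0,s1,s3}  [new]
{s2} --q--> {s2}  [seen]
{s0,s1} --p--> {s2}  [seen]
{s0,s1} --q--> {s0,s1,s3}  [seen]
{s0,s1,s3} --p--> {s2}  [seen]
{s0,s1,s3} --q--> {s0,s1,s3}  [seen]
Reachable DFA states: {s0}, {s2}, {s0,s1}, {s0,s1,s3}.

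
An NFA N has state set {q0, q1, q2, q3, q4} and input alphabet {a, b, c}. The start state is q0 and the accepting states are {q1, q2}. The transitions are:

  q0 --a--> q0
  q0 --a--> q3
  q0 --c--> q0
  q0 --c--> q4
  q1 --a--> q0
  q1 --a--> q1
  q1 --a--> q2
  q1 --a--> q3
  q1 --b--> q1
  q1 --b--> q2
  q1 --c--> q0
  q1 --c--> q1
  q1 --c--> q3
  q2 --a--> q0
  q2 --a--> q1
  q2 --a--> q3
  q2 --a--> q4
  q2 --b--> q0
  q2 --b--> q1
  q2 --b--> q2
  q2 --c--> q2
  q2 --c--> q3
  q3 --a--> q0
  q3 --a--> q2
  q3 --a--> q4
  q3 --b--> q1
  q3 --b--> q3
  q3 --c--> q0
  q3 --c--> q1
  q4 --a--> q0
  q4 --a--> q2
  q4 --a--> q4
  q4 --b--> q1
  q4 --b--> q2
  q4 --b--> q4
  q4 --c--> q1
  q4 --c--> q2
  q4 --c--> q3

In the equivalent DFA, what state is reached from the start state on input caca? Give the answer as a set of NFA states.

{q0, q1, q2, q3, q4}

Start: {q0}.
δ(q0,c) = {q0, q4}.
Union: {q0, q4}.
After c: {q0, q4}.
δ(q0,a) = {q0, q3}; δ(q4,a) = {q0, q2, q4}.
Union: {q0, q2, q3, q4}.
After a: {q0, q2, q3, q4}.
δ(q0,c) = {q0, q4}; δ(q2,c) = {q2, q3}; δ(q3,c) = {q0, q1}; δ(q4,c) = {q1, q2, q3}.
Union: {q0, q1, q2, q3, q4}.
After c: {q0, q1, q2, q3, q4}.
δ(q0,a) = {q0, q3}; δ(q1,a) = {q0, q1, q2, q3}; δ(q2,a) = {q0, q1, q3, q4}; δ(q3,a) = {q0, q2, q4}; δ(q4,a) = {q0, q2, q4}.
Union: {q0, q1, q2, q3, q4}.
After a: {q0, q1, q2, q3, q4}.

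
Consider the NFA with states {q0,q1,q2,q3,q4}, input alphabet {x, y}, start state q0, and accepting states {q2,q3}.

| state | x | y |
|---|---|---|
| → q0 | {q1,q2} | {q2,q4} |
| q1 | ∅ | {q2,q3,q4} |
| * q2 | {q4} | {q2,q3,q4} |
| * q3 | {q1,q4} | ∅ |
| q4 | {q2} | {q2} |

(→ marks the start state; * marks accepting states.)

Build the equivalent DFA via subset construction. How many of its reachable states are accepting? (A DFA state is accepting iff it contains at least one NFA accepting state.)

5

Start state of the DFA: {q0}.
{q0} --x--> {q1,q2}  [new]
{q0} --y--> {q2,q4}  [new]
{q1,q2} --x--> {q4}  [new]
{q1,q2} --y--> {q2,q3,q4}  [new]
{q2,q4} --x--> {q2,q4}  [seen]
{q2,q4} --y--> {q2,q3,q4}  [seen]
{q4} --x--> {q2}  [new]
{q4} --y--> {q2}  [seen]
{q2,q3,q4} --x--> {q1,q2,q4}  [new]
{q2,q3,q4} --y--> {q2,q3,q4}  [seen]
{q2} --x--> {q4}  [seen]
{q2} --y--> {q2,q3,q4}  [seen]
{q1,q2,q4} --x--> {q2,q4}  [seen]
{q1,q2,q4} --y--> {q2,q3,q4}  [seen]
Reachable DFA states: {q0}, {q1,q2}, {q2,q4}, {q4}, {q2,q3,q4}, {q2}, {q1,q2,q4}.
Accepting DFA states (contain an NFA accepting state): {q1,q2}, {q2,q4}, {q2,q3,q4}, {q2}, {q1,q2,q4}.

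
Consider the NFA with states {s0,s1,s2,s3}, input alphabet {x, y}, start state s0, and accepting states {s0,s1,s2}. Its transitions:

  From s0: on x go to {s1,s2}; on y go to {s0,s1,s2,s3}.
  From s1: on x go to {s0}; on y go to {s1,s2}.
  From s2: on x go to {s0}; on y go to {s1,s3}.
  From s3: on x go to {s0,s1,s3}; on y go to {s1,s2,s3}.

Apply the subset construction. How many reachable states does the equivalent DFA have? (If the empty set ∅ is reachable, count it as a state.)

Start state of the DFA: {s0}.
{s0} --x--> {s1,s2}  [new]
{s0} --y--> {s0,s1,s2,s3}  [new]
{s1,s2} --x--> {s0}  [seen]
{s1,s2} --y--> {s1,s2,s3}  [new]
{s0,s1,s2,s3} --x--> {s0,s1,s2,s3}  [seen]
{s0,s1,s2,s3} --y--> {s0,s1,s2,s3}  [seen]
{s1,s2,s3} --x--> {s0,s1,s3}  [new]
{s1,s2,s3} --y--> {s1,s2,s3}  [seen]
{s0,s1,s3} --x--> {s0,s1,s2,s3}  [seen]
{s0,s1,s3} --y--> {s0,s1,s2,s3}  [seen]
Reachable DFA states: {s0}, {s1,s2}, {s0,s1,s2,s3}, {s1,s2,s3}, {s0,s1,s3}.

5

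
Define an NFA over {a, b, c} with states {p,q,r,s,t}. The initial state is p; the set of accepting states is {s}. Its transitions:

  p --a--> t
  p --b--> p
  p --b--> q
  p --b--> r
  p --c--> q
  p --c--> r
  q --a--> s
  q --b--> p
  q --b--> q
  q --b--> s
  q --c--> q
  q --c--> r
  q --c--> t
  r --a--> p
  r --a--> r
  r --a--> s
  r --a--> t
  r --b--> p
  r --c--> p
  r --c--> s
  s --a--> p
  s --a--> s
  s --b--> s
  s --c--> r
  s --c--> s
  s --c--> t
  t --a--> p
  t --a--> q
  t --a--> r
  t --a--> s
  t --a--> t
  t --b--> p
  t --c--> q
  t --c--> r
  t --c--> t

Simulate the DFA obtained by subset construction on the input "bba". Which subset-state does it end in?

Start: {p}.
δ(p,b) = {p,q,r}.
Union: {p,q,r}.
After b: {p,q,r}.
δ(p,b) = {p,q,r}; δ(q,b) = {p,q,s}; δ(r,b) = {p}.
Union: {p,q,r,s}.
After b: {p,q,r,s}.
δ(p,a) = {t}; δ(q,a) = {s}; δ(r,a) = {p,r,s,t}; δ(s,a) = {p,s}.
Union: {p,r,s,t}.
After a: {p,r,s,t}.

{p,r,s,t}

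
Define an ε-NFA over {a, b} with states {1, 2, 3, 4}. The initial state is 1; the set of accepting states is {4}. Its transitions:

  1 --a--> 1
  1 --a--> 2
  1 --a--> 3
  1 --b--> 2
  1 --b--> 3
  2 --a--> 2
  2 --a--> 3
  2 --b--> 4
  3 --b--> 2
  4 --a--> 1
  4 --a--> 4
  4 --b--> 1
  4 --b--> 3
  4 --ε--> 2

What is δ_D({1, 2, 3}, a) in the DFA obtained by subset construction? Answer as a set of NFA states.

δ(1,a) = {1, 2, 3}; δ(2,a) = {2, 3}; δ(3,a) = ∅.
Union: {1, 2, 3}.

{1, 2, 3}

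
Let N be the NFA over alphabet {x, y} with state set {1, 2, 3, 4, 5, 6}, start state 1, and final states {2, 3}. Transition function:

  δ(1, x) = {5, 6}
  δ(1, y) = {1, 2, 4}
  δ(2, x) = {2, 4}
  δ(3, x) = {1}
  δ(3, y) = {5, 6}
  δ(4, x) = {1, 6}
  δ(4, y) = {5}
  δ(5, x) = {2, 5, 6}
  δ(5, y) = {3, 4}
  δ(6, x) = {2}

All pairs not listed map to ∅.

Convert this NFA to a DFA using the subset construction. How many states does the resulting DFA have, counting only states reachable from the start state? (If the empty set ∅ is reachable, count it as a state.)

15

Start state of the DFA: {1}.
{1} --x--> {5, 6}  [new]
{1} --y--> {1, 2, 4}  [new]
{5, 6} --x--> {2, 5, 6}  [new]
{5, 6} --y--> {3, 4}  [new]
{1, 2, 4} --x--> {1, 2, 4, 5, 6}  [new]
{1, 2, 4} --y--> {1, 2, 4, 5}  [new]
{2, 5, 6} --x--> {2, 4, 5, 6}  [new]
{2, 5, 6} --y--> {3, 4}  [seen]
{3, 4} --x--> {1, 6}  [new]
{3, 4} --y--> {5, 6}  [seen]
{1, 2, 4, 5, 6} --x--> {1, 2, 4, 5, 6}  [seen]
{1, 2, 4, 5, 6} --y--> {1, 2, 3, 4, 5}  [new]
{1, 2, 4, 5} --x--> {1, 2, 4, 5, 6}  [seen]
{1, 2, 4, 5} --y--> {1, 2, 3, 4, 5}  [seen]
{2, 4, 5, 6} --x--> {1, 2, 4, 5, 6}  [seen]
{2, 4, 5, 6} --y--> {3, 4, 5}  [new]
{1, 6} --x--> {2, 5, 6}  [seen]
{1, 6} --y--> {1, 2, 4}  [seen]
{1, 2, 3, 4, 5} --x--> {1, 2, 4, 5, 6}  [seen]
{1, 2, 3, 4, 5} --y--> {1, 2, 3, 4, 5, 6}  [new]
{3, 4, 5} --x--> {1, 2, 5, 6}  [new]
{3, 4, 5} --y--> {3, 4, 5, 6}  [new]
{1, 2, 3, 4, 5, 6} --x--> {1, 2, 4, 5, 6}  [seen]
{1, 2, 3, 4, 5, 6} --y--> {1, 2, 3, 4, 5, 6}  [seen]
{1, 2, 5, 6} --x--> {2, 4, 5, 6}  [seen]
{1, 2, 5, 6} --y--> {1, 2, 3, 4}  [new]
{3, 4, 5, 6} --x--> {1, 2, 5, 6}  [seen]
{3, 4, 5, 6} --y--> {3, 4, 5, 6}  [seen]
{1, 2, 3, 4} --x--> {1, 2, 4, 5, 6}  [seen]
{1, 2, 3, 4} --y--> {1, 2, 4, 5, 6}  [seen]
Reachable DFA states: {1}, {5, 6}, {1, 2, 4}, {2, 5, 6}, {3, 4}, {1, 2, 4, 5, 6}, {1, 2, 4, 5}, {2, 4, 5, 6}, {1, 6}, {1, 2, 3, 4, 5}, {3, 4, 5}, {1, 2, 3, 4, 5, 6}, {1, 2, 5, 6}, {3, 4, 5, 6}, {1, 2, 3, 4}.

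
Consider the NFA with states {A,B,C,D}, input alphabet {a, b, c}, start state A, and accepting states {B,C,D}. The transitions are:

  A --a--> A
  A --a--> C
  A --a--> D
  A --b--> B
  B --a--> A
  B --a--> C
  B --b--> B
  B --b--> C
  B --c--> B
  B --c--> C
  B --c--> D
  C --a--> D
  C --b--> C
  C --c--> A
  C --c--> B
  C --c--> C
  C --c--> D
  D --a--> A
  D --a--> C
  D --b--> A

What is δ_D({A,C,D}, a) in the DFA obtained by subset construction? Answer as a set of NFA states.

{A,C,D}

δ(A,a) = {A,C,D}; δ(C,a) = {D}; δ(D,a) = {A,C}.
Union: {A,C,D}.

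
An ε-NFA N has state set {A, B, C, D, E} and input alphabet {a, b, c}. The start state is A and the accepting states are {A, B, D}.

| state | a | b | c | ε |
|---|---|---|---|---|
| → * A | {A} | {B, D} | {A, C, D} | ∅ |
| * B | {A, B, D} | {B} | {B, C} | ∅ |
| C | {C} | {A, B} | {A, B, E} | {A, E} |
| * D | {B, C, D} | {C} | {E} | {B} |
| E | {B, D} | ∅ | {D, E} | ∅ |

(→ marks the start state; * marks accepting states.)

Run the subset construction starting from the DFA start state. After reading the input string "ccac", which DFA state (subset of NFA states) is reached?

{A, B, C, D, E}

Start: {A}.
δ(A,c) = {A, C, D}.
Union: {A, C, D}.
ε-closure gives {A, B, C, D, E}.
After c: {A, B, C, D, E}.
δ(A,c) = {A, C, D}; δ(B,c) = {B, C}; δ(C,c) = {A, B, E}; δ(D,c) = {E}; δ(E,c) = {D, E}.
Union: {A, B, C, D, E}.
After c: {A, B, C, D, E}.
δ(A,a) = {A}; δ(B,a) = {A, B, D}; δ(C,a) = {C}; δ(D,a) = {B, C, D}; δ(E,a) = {B, D}.
Union: {A, B, C, D}.
ε-closure gives {A, B, C, D, E}.
After a: {A, B, C, D, E}.
δ(A,c) = {A, C, D}; δ(B,c) = {B, C}; δ(C,c) = {A, B, E}; δ(D,c) = {E}; δ(E,c) = {D, E}.
Union: {A, B, C, D, E}.
After c: {A, B, C, D, E}.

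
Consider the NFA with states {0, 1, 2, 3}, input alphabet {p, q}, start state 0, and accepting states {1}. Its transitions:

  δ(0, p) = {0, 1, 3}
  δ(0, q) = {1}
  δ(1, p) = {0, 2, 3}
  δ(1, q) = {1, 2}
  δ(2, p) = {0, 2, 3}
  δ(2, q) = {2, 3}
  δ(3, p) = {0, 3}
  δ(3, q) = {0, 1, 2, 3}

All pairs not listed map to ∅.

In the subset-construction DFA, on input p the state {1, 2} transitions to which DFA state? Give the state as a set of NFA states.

{0, 2, 3}

δ(1,p) = {0, 2, 3}; δ(2,p) = {0, 2, 3}.
Union: {0, 2, 3}.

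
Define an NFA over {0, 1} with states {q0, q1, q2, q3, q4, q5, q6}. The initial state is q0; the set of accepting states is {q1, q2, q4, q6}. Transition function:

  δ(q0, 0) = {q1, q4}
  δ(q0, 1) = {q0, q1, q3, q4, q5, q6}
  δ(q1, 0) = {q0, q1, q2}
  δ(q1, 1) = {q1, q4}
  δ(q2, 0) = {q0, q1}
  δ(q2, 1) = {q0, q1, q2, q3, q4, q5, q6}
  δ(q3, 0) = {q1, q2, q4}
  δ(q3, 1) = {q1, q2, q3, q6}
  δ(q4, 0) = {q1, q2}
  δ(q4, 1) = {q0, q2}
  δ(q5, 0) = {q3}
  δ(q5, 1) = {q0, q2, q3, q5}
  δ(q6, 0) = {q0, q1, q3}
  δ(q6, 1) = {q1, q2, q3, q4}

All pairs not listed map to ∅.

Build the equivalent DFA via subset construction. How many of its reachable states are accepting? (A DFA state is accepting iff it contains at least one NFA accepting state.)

Start state of the DFA: {q0}.
{q0} --0--> {q1, q4}  [new]
{q0} --1--> {q0, q1, q3, q4, q5, q6}  [new]
{q1, q4} --0--> {q0, q1, q2}  [new]
{q1, q4} --1--> {q0, q1, q2, q4}  [new]
{q0, q1, q3, q4, q5, q6} --0--> {q0, q1, q2, q3, q4}  [new]
{q0, q1, q3, q4, q5, q6} --1--> {q0, q1, q2, q3, q4, q5, q6}  [new]
{q0, q1, q2} --0--> {q0, q1, q2, q4}  [seen]
{q0, q1, q2} --1--> {q0, q1, q2, q3, q4, q5, q6}  [seen]
{q0, q1, q2, q4} --0--> {q0, q1, q2, q4}  [seen]
{q0, q1, q2, q4} --1--> {q0, q1, q2, q3, q4, q5, q6}  [seen]
{q0, q1, q2, q3, q4} --0--> {q0, q1, q2, q4}  [seen]
{q0, q1, q2, q3, q4} --1--> {q0, q1, q2, q3, q4, q5, q6}  [seen]
{q0, q1, q2, q3, q4, q5, q6} --0--> {q0, q1, q2, q3, q4}  [seen]
{q0, q1, q2, q3, q4, q5, q6} --1--> {q0, q1, q2, q3, q4, q5, q6}  [seen]
Reachable DFA states: {q0}, {q1, q4}, {q0, q1, q3, q4, q5, q6}, {q0, q1, q2}, {q0, q1, q2, q4}, {q0, q1, q2, q3, q4}, {q0, q1, q2, q3, q4, q5, q6}.
Accepting DFA states (contain an NFA accepting state): {q1, q4}, {q0, q1, q3, q4, q5, q6}, {q0, q1, q2}, {q0, q1, q2, q4}, {q0, q1, q2, q3, q4}, {q0, q1, q2, q3, q4, q5, q6}.

6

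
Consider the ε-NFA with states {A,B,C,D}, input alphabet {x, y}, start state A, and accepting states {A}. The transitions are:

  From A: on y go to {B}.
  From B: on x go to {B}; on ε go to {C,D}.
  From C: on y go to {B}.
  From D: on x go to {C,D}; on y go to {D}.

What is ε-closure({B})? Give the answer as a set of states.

Begin with {B}.
B →ε {C,D}; add C, D.
ε-closure = {B,C,D}.

{B,C,D}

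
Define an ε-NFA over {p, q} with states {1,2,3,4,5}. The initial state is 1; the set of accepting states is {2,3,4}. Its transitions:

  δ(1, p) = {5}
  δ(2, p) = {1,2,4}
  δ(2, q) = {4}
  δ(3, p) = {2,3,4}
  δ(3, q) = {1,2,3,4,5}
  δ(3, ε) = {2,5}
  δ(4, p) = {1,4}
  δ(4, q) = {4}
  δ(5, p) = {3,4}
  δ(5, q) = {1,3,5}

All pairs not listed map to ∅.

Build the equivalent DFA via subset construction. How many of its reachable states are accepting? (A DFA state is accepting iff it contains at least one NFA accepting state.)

3

Start state of the DFA: {1} (ε-closure of the NFA start).
{1} --p--> {5}  [new]
{1} --q--> ∅  [new]
{5} --p--> {2,3,4,5}  [new]
{5} --q--> {1,2,3,5}  [new]
∅ --p--> ∅  [seen]
∅ --q--> ∅  [seen]
{2,3,4,5} --p--> {1,2,3,4,5}  [new]
{2,3,4,5} --q--> {1,2,3,4,5}  [seen]
{1,2,3,5} --p--> {1,2,3,4,5}  [seen]
{1,2,3,5} --q--> {1,2,3,4,5}  [seen]
{1,2,3,4,5} --p--> {1,2,3,4,5}  [seen]
{1,2,3,4,5} --q--> {1,2,3,4,5}  [seen]
Reachable DFA states: {1}, {5}, ∅, {2,3,4,5}, {1,2,3,5}, {1,2,3,4,5}.
Accepting DFA states (contain an NFA accepting state): {2,3,4,5}, {1,2,3,5}, {1,2,3,4,5}.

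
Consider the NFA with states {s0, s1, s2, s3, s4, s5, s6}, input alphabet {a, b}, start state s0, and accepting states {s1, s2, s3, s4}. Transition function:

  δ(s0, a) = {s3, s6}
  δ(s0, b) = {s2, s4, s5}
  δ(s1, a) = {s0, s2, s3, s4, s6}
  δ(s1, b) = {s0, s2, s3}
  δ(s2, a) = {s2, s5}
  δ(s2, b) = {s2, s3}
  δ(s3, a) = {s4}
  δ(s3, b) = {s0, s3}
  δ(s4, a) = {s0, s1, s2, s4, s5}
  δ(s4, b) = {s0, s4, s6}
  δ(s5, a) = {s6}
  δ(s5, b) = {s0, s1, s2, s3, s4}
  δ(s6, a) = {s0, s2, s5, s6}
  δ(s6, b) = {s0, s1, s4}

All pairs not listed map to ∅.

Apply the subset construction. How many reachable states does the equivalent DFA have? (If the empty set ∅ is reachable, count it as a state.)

Start state of the DFA: {s0}.
{s0} --a--> {s3, s6}  [new]
{s0} --b--> {s2, s4, s5}  [new]
{s3, s6} --a--> {s0, s2, s4, s5, s6}  [new]
{s3, s6} --b--> {s0, s1, s3, s4}  [new]
{s2, s4, s5} --a--> {s0, s1, s2, s4, s5, s6}  [new]
{s2, s4, s5} --b--> {s0, s1, s2, s3, s4, s6}  [new]
{s0, s2, s4, s5, s6} --a--> {s0, s1, s2, s3, s4, s5, s6}  [new]
{s0, s2, s4, s5, s6} --b--> {s0, s1, s2, s3, s4, s5, s6}  [seen]
{s0, s1, s3, s4} --a--> {s0, s1, s2, s3, s4, s5, s6}  [seen]
{s0, s1, s3, s4} --b--> {s0, s2, s3, s4, s5, s6}  [new]
{s0, s1, s2, s4, s5, s6} --a--> {s0, s1, s2, s3, s4, s5, s6}  [seen]
{s0, s1, s2, s4, s5, s6} --b--> {s0, s1, s2, s3, s4, s5, s6}  [seen]
{s0, s1, s2, s3, s4, s6} --a--> {s0, s1, s2, s3, s4, s5, s6}  [seen]
{s0, s1, s2, s3, s4, s6} --b--> {s0, s1, s2, s3, s4, s5, s6}  [seen]
{s0, s1, s2, s3, s4, s5, s6} --a--> {s0, s1, s2, s3, s4, s5, s6}  [seen]
{s0, s1, s2, s3, s4, s5, s6} --b--> {s0, s1, s2, s3, s4, s5, s6}  [seen]
{s0, s2, s3, s4, s5, s6} --a--> {s0, s1, s2, s3, s4, s5, s6}  [seen]
{s0, s2, s3, s4, s5, s6} --b--> {s0, s1, s2, s3, s4, s5, s6}  [seen]
Reachable DFA states: {s0}, {s3, s6}, {s2, s4, s5}, {s0, s2, s4, s5, s6}, {s0, s1, s3, s4}, {s0, s1, s2, s4, s5, s6}, {s0, s1, s2, s3, s4, s6}, {s0, s1, s2, s3, s4, s5, s6}, {s0, s2, s3, s4, s5, s6}.

9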